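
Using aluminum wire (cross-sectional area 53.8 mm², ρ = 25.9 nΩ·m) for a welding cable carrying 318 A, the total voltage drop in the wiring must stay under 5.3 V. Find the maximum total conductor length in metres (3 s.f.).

34.6 m

ρ = 25.9 nΩ·m = 2.59×10^-8 Ω·m
A = 53.8 mm² = 5.380e-05 m²
L_max = V_max·A/(1·ρI) = (5.3)(5.380e-05)/(2.59×10^-8×318) = 34.6 m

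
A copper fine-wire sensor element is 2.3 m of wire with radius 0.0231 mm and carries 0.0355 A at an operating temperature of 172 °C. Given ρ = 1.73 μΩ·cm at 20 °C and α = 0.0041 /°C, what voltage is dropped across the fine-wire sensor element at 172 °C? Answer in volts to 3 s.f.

ρ = 1.73 μΩ·cm = 1.73×10^-8 Ω·m
A = πr² = π(2.3100e-05 m)² = 1.676e-09 m²
R₍20₎ = ρL/A = (1.73×10^-8)(2.3)/(1.676e-09) = 23.74 Ω
R₍172₎ = R₍20₎(1 + αΔT) = 23.74 × (1 + 0.0041×152) = 38.53 Ω
V = IR = 0.0355 × 38.53 = 1.37 V

1.37 V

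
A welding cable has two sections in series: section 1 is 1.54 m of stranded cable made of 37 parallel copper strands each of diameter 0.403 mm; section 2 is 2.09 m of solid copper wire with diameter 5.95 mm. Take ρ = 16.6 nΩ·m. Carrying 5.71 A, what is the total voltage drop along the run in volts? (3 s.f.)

0.0381 V

ρ = 16.6 nΩ·m = 1.66×10^-8 Ω·m
Section 1: A_strand = π(2.0150e-04)² = 1.276e-07 m²; R₁ = ρL/(N·A_s) = (1.66×10^-8)(1.54)/(37×1.276e-07) = 0.005417 Ω
Section 2: A = π(d/2)² = π(2.9750e-03 m)² = 2.781e-05 m²
R₂ = (1.66×10^-8)(2.09)/(2.781e-05) = 0.001248 Ω
R = R₁ + R₂ = 0.006664 Ω
V = IR = 5.71 × 0.006664 = 0.0381 V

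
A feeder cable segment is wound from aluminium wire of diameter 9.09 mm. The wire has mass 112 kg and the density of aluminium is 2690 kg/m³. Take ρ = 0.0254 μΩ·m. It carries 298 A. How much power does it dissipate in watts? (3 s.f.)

22300 W

ρ = 0.0254 μΩ·m = 2.54×10^-8 Ω·m
A = π(d/2)² = π(4.5450e-03 m)² = 6.4896e-05 m²
L = m/(density·A) = 112/(2690×6.4896e-05) = 641.6 m
R = ρL/A = (2.54×10^-8)(641.6)/(6.4896e-05) = 0.2511 Ω
P = I²R = (298)² × 0.2511 = 22300 W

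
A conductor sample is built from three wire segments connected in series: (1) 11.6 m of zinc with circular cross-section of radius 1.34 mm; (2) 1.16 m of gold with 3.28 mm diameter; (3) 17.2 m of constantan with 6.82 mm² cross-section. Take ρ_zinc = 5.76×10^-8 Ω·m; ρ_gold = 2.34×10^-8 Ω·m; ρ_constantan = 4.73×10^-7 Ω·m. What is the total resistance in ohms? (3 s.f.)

Seg 1: A = πr² = π(1.3400e-03 m)² = 5.641e-06 m²
R_1 = (5.76×10^-8)(11.6)/(5.641e-06) = 0.1184 Ω
Seg 2: A = π(d/2)² = π(1.6400e-03 m)² = 8.450e-06 m²
R_2 = (2.34×10^-8)(1.16)/(8.450e-06) = 0.003212 Ω
Seg 3: A = 6.82 mm² = 6.820e-06 m²
R_3 = (4.73×10^-7)(17.2)/(6.820e-06) = 1.193 Ω
R_total = R_1 + R_2 + R_3 = 1.31 Ω

1.31 Ω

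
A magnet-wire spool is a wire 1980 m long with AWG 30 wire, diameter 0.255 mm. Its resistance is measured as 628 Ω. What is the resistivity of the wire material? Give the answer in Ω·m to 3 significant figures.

A = π(0.255/2 mm)² = π(1.2750e-04 m)² = 5.107e-08 m²
ρ = RA/L = (628)(5.107e-08)/(1980) = 1.62×10^-8 Ω·m

1.62×10^-8 Ω·m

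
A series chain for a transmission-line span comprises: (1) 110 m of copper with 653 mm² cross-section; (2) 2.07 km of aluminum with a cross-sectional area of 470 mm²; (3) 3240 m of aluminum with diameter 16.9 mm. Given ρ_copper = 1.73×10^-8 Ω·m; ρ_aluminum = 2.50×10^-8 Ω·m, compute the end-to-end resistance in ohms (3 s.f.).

0.474 Ω

Seg 1: A = 653 mm² = 6.530e-04 m²
R_1 = (1.73×10^-8)(110)/(6.530e-04) = 0.002914 Ω
Seg 2: A = 470 mm² = 4.700e-04 m²
R_2 = (2.50×10^-8)(2070)/(4.700e-04) = 0.1101 Ω
Seg 3: A = π(d/2)² = π(8.4500e-03 m)² = 2.243e-04 m²
R_3 = (2.50×10^-8)(3240)/(2.243e-04) = 0.3611 Ω
R_total = R_1 + R_2 + R_3 = 0.474 Ω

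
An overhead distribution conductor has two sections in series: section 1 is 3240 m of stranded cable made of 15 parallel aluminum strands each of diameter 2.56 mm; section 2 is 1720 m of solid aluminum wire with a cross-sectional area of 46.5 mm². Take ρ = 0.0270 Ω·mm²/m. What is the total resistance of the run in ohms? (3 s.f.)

ρ = 0.0270 Ω·mm²/m = 2.70×10^-8 Ω·m
Section 1: A_strand = π(1.2800e-03)² = 5.147e-06 m²; R₁ = ρL/(N·A_s) = (2.70×10^-8)(3240)/(15×5.147e-06) = 1.133 Ω
Section 2: A = 46.5 mm² = 4.650e-05 m²
R₂ = (2.70×10^-8)(1720)/(4.650e-05) = 0.9987 Ω
R = R₁ + R₂ = 2.13 Ω

2.13 Ω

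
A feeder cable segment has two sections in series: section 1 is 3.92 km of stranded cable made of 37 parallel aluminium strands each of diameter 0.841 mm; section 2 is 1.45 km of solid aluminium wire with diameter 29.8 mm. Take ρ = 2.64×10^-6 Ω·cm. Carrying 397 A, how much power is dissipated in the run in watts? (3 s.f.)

8.02×10^5 W

ρ = 2.64×10^-6 Ω·cm = 2.64×10^-8 Ω·m
Section 1: A_strand = π(4.2050e-04)² = 5.555e-07 m²; R₁ = ρL/(N·A_s) = (2.64×10^-8)(3920)/(37×5.555e-07) = 5.035 Ω
Section 2: A = π(d/2)² = π(1.4900e-02 m)² = 6.975e-04 m²
R₂ = (2.64×10^-8)(1450)/(6.975e-04) = 0.05488 Ω
R = R₁ + R₂ = 5.09 Ω
P = I²R = (397)² × 5.09 = 8.02×10^5 W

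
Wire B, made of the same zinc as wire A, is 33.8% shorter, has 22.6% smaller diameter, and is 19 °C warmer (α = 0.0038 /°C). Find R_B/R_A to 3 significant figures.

R ∝ ρL/d² with ρ ∝ (1+αΔT), so R_B/R_A = (1 − 33.8/100) × (1 − 22.6/100)⁻² × (1 + 0.0038×19)
= 0.662 × 1.669 × 1.072 = 1.18

1.18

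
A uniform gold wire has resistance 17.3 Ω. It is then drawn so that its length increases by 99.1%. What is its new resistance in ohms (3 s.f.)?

68.6 Ω

k = 1 + 99.1/100 = 1.991; volume constant ⇒ A' = A/k, so R' = k²R.
R' = 3.964 × 17.3 = 68.6 Ω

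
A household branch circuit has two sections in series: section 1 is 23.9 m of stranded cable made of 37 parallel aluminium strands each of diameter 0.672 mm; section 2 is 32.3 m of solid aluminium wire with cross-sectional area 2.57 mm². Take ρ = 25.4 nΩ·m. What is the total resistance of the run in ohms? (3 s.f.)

ρ = 25.4 nΩ·m = 2.54×10^-8 Ω·m
Section 1: A_strand = π(3.3600e-04)² = 3.547e-07 m²; R₁ = ρL/(N·A_s) = (2.54×10^-8)(23.9)/(37×3.547e-07) = 0.04626 Ω
Section 2: A = 2.57 mm² = 2.570e-06 m²
R₂ = (2.54×10^-8)(32.3)/(2.570e-06) = 0.3192 Ω
R = R₁ + R₂ = 0.365 Ω

0.365 Ω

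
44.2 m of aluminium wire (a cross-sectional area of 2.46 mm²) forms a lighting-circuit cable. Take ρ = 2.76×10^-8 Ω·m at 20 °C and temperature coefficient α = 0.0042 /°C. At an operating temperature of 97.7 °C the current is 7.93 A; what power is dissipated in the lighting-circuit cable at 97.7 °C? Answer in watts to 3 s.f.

41.4 W

A = 2.46 mm² = 2.460e-06 m²
R₍20₎ = ρL/A = (2.76×10^-8)(44.2)/(2.460e-06) = 0.4959 Ω
R₍97.7₎ = R₍20₎(1 + αΔT) = 0.4959 × (1 + 0.0042×77.7) = 0.6577 Ω
P = I²R = (7.93)² × 0.6577 = 41.4 W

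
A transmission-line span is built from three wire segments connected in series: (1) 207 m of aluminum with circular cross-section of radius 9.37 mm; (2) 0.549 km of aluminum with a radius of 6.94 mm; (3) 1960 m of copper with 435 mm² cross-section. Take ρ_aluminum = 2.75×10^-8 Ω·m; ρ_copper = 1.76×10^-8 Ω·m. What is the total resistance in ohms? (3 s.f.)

Seg 1: A = πr² = π(9.3700e-03 m)² = 2.758e-04 m²
R_1 = (2.75×10^-8)(207)/(2.758e-04) = 0.02064 Ω
Seg 2: A = πr² = π(6.9400e-03 m)² = 1.513e-04 m²
R_2 = (2.75×10^-8)(549)/(1.513e-04) = 0.09978 Ω
Seg 3: A = 435 mm² = 4.350e-04 m²
R_3 = (1.76×10^-8)(1960)/(4.350e-04) = 0.0793 Ω
R_total = R_1 + R_2 + R_3 = 0.200 Ω

0.200 Ω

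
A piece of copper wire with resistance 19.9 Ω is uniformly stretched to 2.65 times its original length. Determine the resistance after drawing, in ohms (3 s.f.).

140 Ω

Volume constant ⇒ A' = A/k with k = 2.65. R' = ρ(kL)/(A/k) = k²R.
R' = 7.022 × 19.9 = 140 Ω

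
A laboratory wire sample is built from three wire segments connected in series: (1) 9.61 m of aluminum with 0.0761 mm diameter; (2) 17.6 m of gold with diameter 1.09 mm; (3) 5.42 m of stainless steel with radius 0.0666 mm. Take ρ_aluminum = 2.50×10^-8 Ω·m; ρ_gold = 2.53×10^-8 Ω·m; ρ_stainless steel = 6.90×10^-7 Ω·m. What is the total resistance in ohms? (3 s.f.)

Seg 1: A = π(d/2)² = π(3.8050e-05 m)² = 4.548e-09 m²
R_1 = (2.50×10^-8)(9.61)/(4.548e-09) = 52.82 Ω
Seg 2: A = π(d/2)² = π(5.4500e-04 m)² = 9.331e-07 m²
R_2 = (2.53×10^-8)(17.6)/(9.331e-07) = 0.4772 Ω
Seg 3: A = πr² = π(6.6600e-05 m)² = 1.393e-08 m²
R_3 = (6.90×10^-7)(5.42)/(1.393e-08) = 268.4 Ω
R_total = R_1 + R_2 + R_3 = 322 Ω

322 Ω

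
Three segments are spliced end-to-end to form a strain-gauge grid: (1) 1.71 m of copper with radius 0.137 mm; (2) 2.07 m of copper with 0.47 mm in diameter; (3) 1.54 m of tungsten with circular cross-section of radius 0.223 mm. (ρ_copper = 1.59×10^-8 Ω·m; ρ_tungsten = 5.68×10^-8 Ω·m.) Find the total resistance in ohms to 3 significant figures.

Seg 1: A = πr² = π(1.3700e-04 m)² = 5.896e-08 m²
R_1 = (1.59×10^-8)(1.71)/(5.896e-08) = 0.4611 Ω
Seg 2: A = π(d/2)² = π(2.3500e-04 m)² = 1.735e-07 m²
R_2 = (1.59×10^-8)(2.07)/(1.735e-07) = 0.1897 Ω
Seg 3: A = πr² = π(2.2300e-04 m)² = 1.562e-07 m²
R_3 = (5.68×10^-8)(1.54)/(1.562e-07) = 0.5599 Ω
R_total = R_1 + R_2 + R_3 = 1.21 Ω

1.21 Ω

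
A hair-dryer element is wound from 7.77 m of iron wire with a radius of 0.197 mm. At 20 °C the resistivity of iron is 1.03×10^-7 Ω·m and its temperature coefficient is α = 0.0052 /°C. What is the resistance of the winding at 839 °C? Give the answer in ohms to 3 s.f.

A = πr² = π(1.9700e-04 m)² = 1.219e-07 m²
R₍20°C₎ = ρL/A = (1.03×10^-7)(7.77)/(1.219e-07) = 6.564 Ω
R = R₀(1 + αΔT) = 6.564(1 + 0.0052×819) = 34.5 Ω

34.5 Ω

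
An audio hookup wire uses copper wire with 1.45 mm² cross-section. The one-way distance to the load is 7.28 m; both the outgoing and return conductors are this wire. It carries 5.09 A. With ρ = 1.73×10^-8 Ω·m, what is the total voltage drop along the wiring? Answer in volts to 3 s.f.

A = 1.45 mm² = 1.450e-06 m²
Total conductor length (both ways) L = 2 × 7.28 = 14.56 m
R = ρL/A = (1.73×10^-8)(14.56)/(1.450e-06) = 0.1737 Ω
V = IR = 5.09 × 0.1737 = 0.884 V

0.884 V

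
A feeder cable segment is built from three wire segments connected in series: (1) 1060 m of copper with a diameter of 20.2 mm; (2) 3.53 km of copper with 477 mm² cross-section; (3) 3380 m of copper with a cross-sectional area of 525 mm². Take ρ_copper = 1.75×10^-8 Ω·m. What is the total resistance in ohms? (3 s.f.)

Seg 1: A = π(d/2)² = π(1.0100e-02 m)² = 3.205e-04 m²
R_1 = (1.75×10^-8)(1060)/(3.205e-04) = 0.05788 Ω
Seg 2: A = 477 mm² = 4.770e-04 m²
R_2 = (1.75×10^-8)(3530)/(4.770e-04) = 0.1295 Ω
Seg 3: A = 525 mm² = 5.250e-04 m²
R_3 = (1.75×10^-8)(3380)/(5.250e-04) = 0.1127 Ω
R_total = R_1 + R_2 + R_3 = 0.300 Ω

0.300 Ω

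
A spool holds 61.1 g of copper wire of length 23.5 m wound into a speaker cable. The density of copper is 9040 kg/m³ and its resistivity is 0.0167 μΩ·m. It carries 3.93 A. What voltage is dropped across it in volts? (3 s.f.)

ρ = 0.0167 μΩ·m = 1.67×10^-8 Ω·m
A = m/(density·L) = 0.0611/(9040×23.5) = 2.8761e-07 m²
R = ρL/A = (1.67×10^-8)(23.5)/(2.8761e-07) = 1.365 Ω
V = IR = 3.93 × 1.365 = 5.36 V

5.36 V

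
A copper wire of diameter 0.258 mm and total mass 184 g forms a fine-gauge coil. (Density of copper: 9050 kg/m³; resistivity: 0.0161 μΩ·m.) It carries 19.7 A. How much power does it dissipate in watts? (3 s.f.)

46500 W

ρ = 0.0161 μΩ·m = 1.61×10^-8 Ω·m
A = π(d/2)² = π(1.2900e-04 m)² = 5.2279e-08 m²
L = m/(density·A) = 0.184/(9050×5.2279e-08) = 388.9 m
R = ρL/A = (1.61×10^-8)(388.9)/(5.2279e-08) = 119.8 Ω
P = I²R = (19.7)² × 119.8 = 46500 W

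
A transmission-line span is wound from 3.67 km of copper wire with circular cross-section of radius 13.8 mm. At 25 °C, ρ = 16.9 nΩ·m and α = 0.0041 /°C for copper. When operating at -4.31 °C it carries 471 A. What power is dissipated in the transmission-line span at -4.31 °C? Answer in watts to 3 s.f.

20200 W

ρ = 16.9 nΩ·m = 1.69×10^-8 Ω·m
A = πr² = π(1.3800e-02 m)² = 5.983e-04 m²
R₍25₎ = ρL/A = (1.69×10^-8)(3670)/(5.983e-04) = 0.1037 Ω
R₍-4.31₎ = R₍25₎(1 + αΔT) = 0.1037 × (1 + 0.0041×-29.3) = 0.09121 Ω
P = I²R = (471)² × 0.09121 = 20200 W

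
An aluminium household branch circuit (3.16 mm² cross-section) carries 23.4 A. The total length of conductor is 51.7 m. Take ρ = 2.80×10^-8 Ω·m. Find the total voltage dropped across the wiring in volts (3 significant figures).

10.7 V

A = 3.16 mm² = 3.160e-06 m²
R = ρL/A = (2.80×10^-8)(51.7)/(3.160e-06) = 0.4581 Ω
V = IR = 23.4 × 0.4581 = 10.7 V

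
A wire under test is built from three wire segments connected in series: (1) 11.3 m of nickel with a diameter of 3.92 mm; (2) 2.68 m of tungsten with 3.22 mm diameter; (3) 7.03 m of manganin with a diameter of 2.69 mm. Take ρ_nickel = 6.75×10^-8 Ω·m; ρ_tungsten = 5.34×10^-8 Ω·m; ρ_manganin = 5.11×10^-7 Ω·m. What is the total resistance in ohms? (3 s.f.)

Seg 1: A = π(d/2)² = π(1.9600e-03 m)² = 1.207e-05 m²
R_1 = (6.75×10^-8)(11.3)/(1.207e-05) = 0.0632 Ω
Seg 2: A = π(d/2)² = π(1.6100e-03 m)² = 8.143e-06 m²
R_2 = (5.34×10^-8)(2.68)/(8.143e-06) = 0.01757 Ω
Seg 3: A = π(d/2)² = π(1.3450e-03 m)² = 5.683e-06 m²
R_3 = (5.11×10^-7)(7.03)/(5.683e-06) = 0.6321 Ω
R_total = R_1 + R_2 + R_3 = 0.713 Ω

0.713 Ω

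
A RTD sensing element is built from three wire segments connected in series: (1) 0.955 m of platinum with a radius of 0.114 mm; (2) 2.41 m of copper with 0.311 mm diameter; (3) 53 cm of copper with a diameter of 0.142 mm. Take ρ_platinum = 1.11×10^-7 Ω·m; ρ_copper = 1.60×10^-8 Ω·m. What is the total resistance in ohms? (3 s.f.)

3.64 Ω

Seg 1: A = πr² = π(1.1400e-04 m)² = 4.083e-08 m²
R_1 = (1.11×10^-7)(0.955)/(4.083e-08) = 2.596 Ω
Seg 2: A = π(d/2)² = π(1.5550e-04 m)² = 7.596e-08 m²
R_2 = (1.60×10^-8)(2.41)/(7.596e-08) = 0.5076 Ω
Seg 3: A = π(d/2)² = π(7.1000e-05 m)² = 1.584e-08 m²
R_3 = (1.60×10^-8)(0.53)/(1.584e-08) = 0.5355 Ω
R_total = R_1 + R_2 + R_3 = 3.64 Ω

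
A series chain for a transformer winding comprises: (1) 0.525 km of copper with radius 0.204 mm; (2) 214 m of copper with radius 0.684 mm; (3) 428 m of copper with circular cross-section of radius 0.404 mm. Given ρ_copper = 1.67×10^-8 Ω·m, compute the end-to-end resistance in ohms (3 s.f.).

Seg 1: A = πr² = π(2.0400e-04 m)² = 1.307e-07 m²
R_1 = (1.67×10^-8)(525)/(1.307e-07) = 67.06 Ω
Seg 2: A = πr² = π(6.8400e-04 m)² = 1.470e-06 m²
R_2 = (1.67×10^-8)(214)/(1.470e-06) = 2.431 Ω
Seg 3: A = πr² = π(4.0400e-04 m)² = 5.128e-07 m²
R_3 = (1.67×10^-8)(428)/(5.128e-07) = 13.94 Ω
R_total = R_1 + R_2 + R_3 = 83.4 Ω

83.4 Ω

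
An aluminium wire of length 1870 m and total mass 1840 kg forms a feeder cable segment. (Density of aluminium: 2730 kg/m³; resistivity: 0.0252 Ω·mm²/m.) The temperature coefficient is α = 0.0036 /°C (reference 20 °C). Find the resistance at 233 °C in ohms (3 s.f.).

0.231 Ω

ρ = 0.0252 Ω·mm²/m = 2.52×10^-8 Ω·m
A = m/(density·L) = 1840/(2730×1870) = 3.6042e-04 m²
R = ρL/A = (2.52×10^-8)(1870)/(3.6042e-04) = 0.1307 Ω
R(233 °C) = 0.1307 × (1 + 0.0036×213) = 0.231 Ω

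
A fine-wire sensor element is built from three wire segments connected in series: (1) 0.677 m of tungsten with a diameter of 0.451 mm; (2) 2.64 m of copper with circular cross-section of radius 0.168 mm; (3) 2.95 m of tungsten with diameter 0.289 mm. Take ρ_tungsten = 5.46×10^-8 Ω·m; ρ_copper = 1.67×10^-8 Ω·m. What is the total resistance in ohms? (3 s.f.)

3.18 Ω

Seg 1: A = π(d/2)² = π(2.2550e-04 m)² = 1.598e-07 m²
R_1 = (5.46×10^-8)(0.677)/(1.598e-07) = 0.2314 Ω
Seg 2: A = πr² = π(1.6800e-04 m)² = 8.867e-08 m²
R_2 = (1.67×10^-8)(2.64)/(8.867e-08) = 0.4972 Ω
Seg 3: A = π(d/2)² = π(1.4450e-04 m)² = 6.560e-08 m²
R_3 = (5.46×10^-8)(2.95)/(6.560e-08) = 2.455 Ω
R_total = R_1 + R_2 + R_3 = 3.18 Ω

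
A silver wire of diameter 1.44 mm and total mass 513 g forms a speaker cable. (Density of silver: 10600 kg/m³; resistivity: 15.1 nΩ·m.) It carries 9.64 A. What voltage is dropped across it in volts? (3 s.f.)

2.66 V

ρ = 15.1 nΩ·m = 1.51×10^-8 Ω·m
A = π(d/2)² = π(7.2000e-04 m)² = 1.6286e-06 m²
L = m/(density·A) = 0.513/(10600×1.6286e-06) = 29.72 m
R = ρL/A = (1.51×10^-8)(29.72)/(1.6286e-06) = 0.2755 Ω
V = IR = 9.64 × 0.2755 = 2.66 V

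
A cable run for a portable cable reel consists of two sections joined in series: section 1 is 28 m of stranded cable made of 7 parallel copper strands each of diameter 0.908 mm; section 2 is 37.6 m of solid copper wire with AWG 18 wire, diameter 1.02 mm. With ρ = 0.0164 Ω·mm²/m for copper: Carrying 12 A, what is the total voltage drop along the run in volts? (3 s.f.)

ρ = 0.0164 Ω·mm²/m = 1.64×10^-8 Ω·m
Section 1: A_strand = π(4.5400e-04)² = 6.475e-07 m²; R₁ = ρL/(N·A_s) = (1.64×10^-8)(28)/(7×6.475e-07) = 0.1013 Ω
Section 2: A = π(1.02/2 mm)² = π(5.1000e-04 m)² = 8.171e-07 m²
R₂ = (1.64×10^-8)(37.6)/(8.171e-07) = 0.7546 Ω
R = R₁ + R₂ = 0.856 Ω
V = IR = 12 × 0.856 = 10.3 V

10.3 V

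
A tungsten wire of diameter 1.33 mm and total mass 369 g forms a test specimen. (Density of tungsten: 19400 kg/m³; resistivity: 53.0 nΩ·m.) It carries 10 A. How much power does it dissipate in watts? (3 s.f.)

ρ = 53.0 nΩ·m = 5.30×10^-8 Ω·m
A = π(d/2)² = π(6.6500e-04 m)² = 1.3893e-06 m²
L = m/(density·A) = 0.369/(19400×1.3893e-06) = 13.69 m
R = ρL/A = (5.30×10^-8)(13.69)/(1.3893e-06) = 0.5223 Ω
P = I²R = (10)² × 0.5223 = 52.2 W

52.2 W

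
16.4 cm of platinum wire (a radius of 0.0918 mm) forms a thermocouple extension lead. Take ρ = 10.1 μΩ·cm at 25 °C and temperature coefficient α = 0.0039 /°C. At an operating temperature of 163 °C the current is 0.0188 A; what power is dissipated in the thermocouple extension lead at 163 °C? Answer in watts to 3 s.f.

3.40×10^-4 W

ρ = 10.1 μΩ·cm = 1.01×10^-7 Ω·m
A = πr² = π(9.1800e-05 m)² = 2.647e-08 m²
R₍25₎ = ρL/A = (1.01×10^-7)(0.164)/(2.647e-08) = 0.6256 Ω
R₍163₎ = R₍25₎(1 + αΔT) = 0.6256 × (1 + 0.0039×138) = 0.9624 Ω
P = I²R = (0.0188)² × 0.9624 = 3.40×10^-4 W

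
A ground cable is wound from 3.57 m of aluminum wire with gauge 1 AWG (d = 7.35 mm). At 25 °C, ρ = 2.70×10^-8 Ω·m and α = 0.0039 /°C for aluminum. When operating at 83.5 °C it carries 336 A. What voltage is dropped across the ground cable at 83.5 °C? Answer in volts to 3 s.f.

0.937 V

A = π(7.35/2 mm)² = π(3.6750e-03 m)² = 4.243e-05 m²
R₍25₎ = ρL/A = (2.70×10^-8)(3.57)/(4.243e-05) = 0.002272 Ω
R₍83.5₎ = R₍25₎(1 + αΔT) = 0.002272 × (1 + 0.0039×58.5) = 0.00279 Ω
V = IR = 336 × 0.00279 = 0.937 V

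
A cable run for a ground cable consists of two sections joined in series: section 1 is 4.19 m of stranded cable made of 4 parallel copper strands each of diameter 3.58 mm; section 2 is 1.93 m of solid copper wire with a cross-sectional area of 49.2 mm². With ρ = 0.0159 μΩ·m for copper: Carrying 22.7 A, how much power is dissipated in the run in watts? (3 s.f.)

ρ = 0.0159 μΩ·m = 1.59×10^-8 Ω·m
Section 1: A_strand = π(1.7900e-03)² = 1.007e-05 m²; R₁ = ρL/(N·A_s) = (1.59×10^-8)(4.19)/(4×1.007e-05) = 0.001655 Ω
Section 2: A = 49.2 mm² = 4.920e-05 m²
R₂ = (1.59×10^-8)(1.93)/(4.920e-05) = 6.237×10^-4 Ω
R = R₁ + R₂ = 0.002278 Ω
P = I²R = (22.7)² × 0.002278 = 1.17 W

1.17 W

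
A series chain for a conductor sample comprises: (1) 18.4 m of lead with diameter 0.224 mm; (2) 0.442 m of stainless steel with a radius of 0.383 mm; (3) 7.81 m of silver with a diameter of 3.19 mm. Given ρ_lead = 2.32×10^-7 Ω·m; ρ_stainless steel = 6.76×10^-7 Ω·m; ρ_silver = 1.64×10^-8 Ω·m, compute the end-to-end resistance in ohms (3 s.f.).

109 Ω

Seg 1: A = π(d/2)² = π(1.1200e-04 m)² = 3.941e-08 m²
R_1 = (2.32×10^-7)(18.4)/(3.941e-08) = 108.3 Ω
Seg 2: A = πr² = π(3.8300e-04 m)² = 4.608e-07 m²
R_2 = (6.76×10^-7)(0.442)/(4.608e-07) = 0.6484 Ω
Seg 3: A = π(d/2)² = π(1.5950e-03 m)² = 7.992e-06 m²
R_3 = (1.64×10^-8)(7.81)/(7.992e-06) = 0.01603 Ω
R_total = R_1 + R_2 + R_3 = 109 Ω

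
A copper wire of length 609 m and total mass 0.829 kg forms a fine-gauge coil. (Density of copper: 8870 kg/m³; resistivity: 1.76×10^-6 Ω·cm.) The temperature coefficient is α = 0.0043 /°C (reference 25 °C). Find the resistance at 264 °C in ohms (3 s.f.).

ρ = 1.76×10^-6 Ω·cm = 1.76×10^-8 Ω·m
A = m/(density·L) = 0.829/(8870×609) = 1.5347e-07 m²
R = ρL/A = (1.76×10^-8)(609)/(1.5347e-07) = 69.84 Ω
R(264 °C) = 69.84 × (1 + 0.0043×239) = 142 Ω

142 Ω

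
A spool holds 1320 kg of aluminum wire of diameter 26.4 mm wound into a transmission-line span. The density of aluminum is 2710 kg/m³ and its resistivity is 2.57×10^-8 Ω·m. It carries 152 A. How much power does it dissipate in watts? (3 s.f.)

965 W

A = π(d/2)² = π(1.3200e-02 m)² = 5.4739e-04 m²
L = m/(density·A) = 1320/(2710×5.4739e-04) = 889.8 m
R = ρL/A = (2.57×10^-8)(889.8)/(5.4739e-04) = 0.04178 Ω
P = I²R = (152)² × 0.04178 = 965 W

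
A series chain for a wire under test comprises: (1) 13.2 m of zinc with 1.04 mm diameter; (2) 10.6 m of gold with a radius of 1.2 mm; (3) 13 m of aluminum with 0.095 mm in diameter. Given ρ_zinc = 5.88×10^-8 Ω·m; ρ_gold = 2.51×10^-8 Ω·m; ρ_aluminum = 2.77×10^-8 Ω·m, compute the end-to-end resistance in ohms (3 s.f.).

Seg 1: A = π(d/2)² = π(5.2000e-04 m)² = 8.495e-07 m²
R_1 = (5.88×10^-8)(13.2)/(8.495e-07) = 0.9137 Ω
Seg 2: A = πr² = π(1.2000e-03 m)² = 4.524e-06 m²
R_2 = (2.51×10^-8)(10.6)/(4.524e-06) = 0.05881 Ω
Seg 3: A = π(d/2)² = π(4.7500e-05 m)² = 7.088e-09 m²
R_3 = (2.77×10^-8)(13)/(7.088e-09) = 50.8 Ω
R_total = R_1 + R_2 + R_3 = 51.8 Ω

51.8 Ω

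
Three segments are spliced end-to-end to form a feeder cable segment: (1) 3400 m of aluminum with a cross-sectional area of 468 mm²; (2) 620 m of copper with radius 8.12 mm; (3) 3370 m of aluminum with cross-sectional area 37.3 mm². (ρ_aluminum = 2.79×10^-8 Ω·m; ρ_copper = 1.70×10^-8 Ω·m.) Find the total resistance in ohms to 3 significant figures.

Seg 1: A = 468 mm² = 4.680e-04 m²
R_1 = (2.79×10^-8)(3400)/(4.680e-04) = 0.2027 Ω
Seg 2: A = πr² = π(8.1200e-03 m)² = 2.071e-04 m²
R_2 = (1.70×10^-8)(620)/(2.071e-04) = 0.05088 Ω
Seg 3: A = 37.3 mm² = 3.730e-05 m²
R_3 = (2.79×10^-8)(3370)/(3.730e-05) = 2.521 Ω
R_total = R_1 + R_2 + R_3 = 2.77 Ω

2.77 Ω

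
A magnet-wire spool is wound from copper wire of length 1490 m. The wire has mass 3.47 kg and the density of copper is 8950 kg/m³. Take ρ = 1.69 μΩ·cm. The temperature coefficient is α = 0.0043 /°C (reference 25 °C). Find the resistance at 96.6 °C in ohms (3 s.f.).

127 Ω

ρ = 1.69 μΩ·cm = 1.69×10^-8 Ω·m
A = m/(density·L) = 3.47/(8950×1490) = 2.6021e-07 m²
R = ρL/A = (1.69×10^-8)(1490)/(2.6021e-07) = 96.77 Ω
R(96.6 °C) = 96.77 × (1 + 0.0043×71.6) = 127 Ω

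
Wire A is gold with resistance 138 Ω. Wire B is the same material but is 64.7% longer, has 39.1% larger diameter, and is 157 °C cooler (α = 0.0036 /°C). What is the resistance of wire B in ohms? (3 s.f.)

R ∝ ρL/d² with ρ ∝ (1+αΔT), so R_B/R_A = (1 + 64.7/100) × (1 + 39.1/100)⁻² × (1 − 0.0036×157)
= 1.647 × 0.5168 × 0.4348 = 0.3701
R_B = 0.3701 × 138 = 51.1 Ω

51.1 Ω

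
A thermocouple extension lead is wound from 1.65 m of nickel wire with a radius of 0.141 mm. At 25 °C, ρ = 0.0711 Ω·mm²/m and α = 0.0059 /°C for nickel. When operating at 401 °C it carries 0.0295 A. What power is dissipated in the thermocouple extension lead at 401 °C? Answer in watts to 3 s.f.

ρ = 0.0711 Ω·mm²/m = 7.11×10^-8 Ω·m
A = πr² = π(1.4100e-04 m)² = 6.246e-08 m²
R₍25₎ = ρL/A = (7.11×10^-8)(1.65)/(6.246e-08) = 1.878 Ω
R₍401₎ = R₍25₎(1 + αΔT) = 1.878 × (1 + 0.0059×376) = 6.045 Ω
P = I²R = (0.0295)² × 6.045 = 0.00526 W

0.00526 W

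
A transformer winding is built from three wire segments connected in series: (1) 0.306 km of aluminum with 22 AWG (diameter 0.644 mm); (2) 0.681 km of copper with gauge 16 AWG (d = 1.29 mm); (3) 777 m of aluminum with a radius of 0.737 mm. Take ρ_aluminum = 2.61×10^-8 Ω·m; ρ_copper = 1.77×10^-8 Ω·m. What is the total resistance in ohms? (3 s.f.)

45.6 Ω

Seg 1: A = π(0.644/2 mm)² = π(3.2200e-04 m)² = 3.257e-07 m²
R_1 = (2.61×10^-8)(306)/(3.257e-07) = 24.52 Ω
Seg 2: A = π(1.29/2 mm)² = π(6.4500e-04 m)² = 1.307e-06 m²
R_2 = (1.77×10^-8)(681)/(1.307e-06) = 9.223 Ω
Seg 3: A = πr² = π(7.3700e-04 m)² = 1.706e-06 m²
R_3 = (2.61×10^-8)(777)/(1.706e-06) = 11.88 Ω
R_total = R_1 + R_2 + R_3 = 45.6 Ω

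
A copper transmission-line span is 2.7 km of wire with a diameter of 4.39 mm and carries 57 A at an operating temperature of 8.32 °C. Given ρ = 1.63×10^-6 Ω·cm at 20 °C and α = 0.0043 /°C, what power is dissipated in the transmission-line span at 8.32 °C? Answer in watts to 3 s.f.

ρ = 1.63×10^-6 Ω·cm = 1.63×10^-8 Ω·m
A = π(d/2)² = π(2.1950e-03 m)² = 1.514e-05 m²
R₍20₎ = ρL/A = (1.63×10^-8)(2700)/(1.514e-05) = 2.908 Ω
R₍8.32₎ = R₍20₎(1 + αΔT) = 2.908 × (1 + 0.0043×-11.7) = 2.762 Ω
P = I²R = (57)² × 2.762 = 8970 W

8970 W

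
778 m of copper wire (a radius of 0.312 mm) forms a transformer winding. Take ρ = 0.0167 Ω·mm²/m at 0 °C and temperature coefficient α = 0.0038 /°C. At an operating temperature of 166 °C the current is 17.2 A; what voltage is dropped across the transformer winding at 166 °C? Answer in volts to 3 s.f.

ρ = 0.0167 Ω·mm²/m = 1.67×10^-8 Ω·m
A = πr² = π(3.1200e-04 m)² = 3.058e-07 m²
R₍0₎ = ρL/A = (1.67×10^-8)(778)/(3.058e-07) = 42.49 Ω
R₍166₎ = R₍0₎(1 + αΔT) = 42.49 × (1 + 0.0038×166) = 69.28 Ω
V = IR = 17.2 × 69.28 = 1190 V

1190 V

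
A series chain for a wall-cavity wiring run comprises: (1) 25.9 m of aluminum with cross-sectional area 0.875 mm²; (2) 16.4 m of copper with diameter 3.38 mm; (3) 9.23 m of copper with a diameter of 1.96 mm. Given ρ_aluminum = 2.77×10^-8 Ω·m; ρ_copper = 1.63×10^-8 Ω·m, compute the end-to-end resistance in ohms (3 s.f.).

0.900 Ω

Seg 1: A = 0.875 mm² = 8.750e-07 m²
R_1 = (2.77×10^-8)(25.9)/(8.750e-07) = 0.8199 Ω
Seg 2: A = π(d/2)² = π(1.6900e-03 m)² = 8.973e-06 m²
R_2 = (1.63×10^-8)(16.4)/(8.973e-06) = 0.02979 Ω
Seg 3: A = π(d/2)² = π(9.8000e-04 m)² = 3.017e-06 m²
R_3 = (1.63×10^-8)(9.23)/(3.017e-06) = 0.04986 Ω
R_total = R_1 + R_2 + R_3 = 0.900 Ω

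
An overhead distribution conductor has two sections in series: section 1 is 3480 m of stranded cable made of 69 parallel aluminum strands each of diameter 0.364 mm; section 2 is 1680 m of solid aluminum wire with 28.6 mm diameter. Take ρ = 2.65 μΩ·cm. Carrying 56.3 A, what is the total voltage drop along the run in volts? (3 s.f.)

727 V

ρ = 2.65 μΩ·cm = 2.65×10^-8 Ω·m
Section 1: A_strand = π(1.8200e-04)² = 1.041e-07 m²; R₁ = ρL/(N·A_s) = (2.65×10^-8)(3480)/(69×1.041e-07) = 12.84 Ω
Section 2: A = π(d/2)² = π(1.4300e-02 m)² = 6.424e-04 m²
R₂ = (2.65×10^-8)(1680)/(6.424e-04) = 0.0693 Ω
R = R₁ + R₂ = 12.91 Ω
V = IR = 56.3 × 12.91 = 727 V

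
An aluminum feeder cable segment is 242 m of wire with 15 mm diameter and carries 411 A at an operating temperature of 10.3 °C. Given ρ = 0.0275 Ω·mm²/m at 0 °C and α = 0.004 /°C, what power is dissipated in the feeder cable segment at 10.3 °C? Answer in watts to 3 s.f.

ρ = 0.0275 Ω·mm²/m = 2.75×10^-8 Ω·m
A = π(d/2)² = π(7.5000e-03 m)² = 1.767e-04 m²
R₍0₎ = ρL/A = (2.75×10^-8)(242)/(1.767e-04) = 0.03766 Ω
R₍10.3₎ = R₍0₎(1 + αΔT) = 0.03766 × (1 + 0.004×10.3) = 0.03921 Ω
P = I²R = (411)² × 0.03921 = 6620 W

6620 W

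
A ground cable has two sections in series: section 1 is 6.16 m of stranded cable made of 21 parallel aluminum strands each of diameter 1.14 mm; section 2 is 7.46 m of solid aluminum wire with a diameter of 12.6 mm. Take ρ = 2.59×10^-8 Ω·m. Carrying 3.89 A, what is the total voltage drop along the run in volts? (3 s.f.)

Section 1: A_strand = π(5.7000e-04)² = 1.021e-06 m²; R₁ = ρL/(N·A_s) = (2.59×10^-8)(6.16)/(21×1.021e-06) = 0.007443 Ω
Section 2: A = π(d/2)² = π(6.3000e-03 m)² = 1.247e-04 m²
R₂ = (2.59×10^-8)(7.46)/(1.247e-04) = 0.00155 Ω
R = R₁ + R₂ = 0.008993 Ω
V = IR = 3.89 × 0.008993 = 0.0350 V

0.0350 V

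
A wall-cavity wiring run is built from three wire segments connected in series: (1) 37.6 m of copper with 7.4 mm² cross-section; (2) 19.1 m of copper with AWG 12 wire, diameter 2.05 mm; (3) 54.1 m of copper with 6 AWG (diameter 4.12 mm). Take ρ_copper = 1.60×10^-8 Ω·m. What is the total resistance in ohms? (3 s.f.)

0.239 Ω

Seg 1: A = 7.4 mm² = 7.400e-06 m²
R_1 = (1.60×10^-8)(37.6)/(7.400e-06) = 0.0813 Ω
Seg 2: A = π(2.05/2 mm)² = π(1.0250e-03 m)² = 3.301e-06 m²
R_2 = (1.60×10^-8)(19.1)/(3.301e-06) = 0.09259 Ω
Seg 3: A = π(4.12/2 mm)² = π(2.0600e-03 m)² = 1.333e-05 m²
R_3 = (1.60×10^-8)(54.1)/(1.333e-05) = 0.06493 Ω
R_total = R_1 + R_2 + R_3 = 0.239 Ω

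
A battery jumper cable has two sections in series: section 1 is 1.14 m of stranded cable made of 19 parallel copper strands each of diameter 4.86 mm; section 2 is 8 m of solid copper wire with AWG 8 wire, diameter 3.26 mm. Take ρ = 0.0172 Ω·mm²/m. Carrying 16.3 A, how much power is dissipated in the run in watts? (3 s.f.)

ρ = 0.0172 Ω·mm²/m = 1.72×10^-8 Ω·m
Section 1: A_strand = π(2.4300e-03)² = 1.855e-05 m²; R₁ = ρL/(N·A_s) = (1.72×10^-8)(1.14)/(19×1.855e-05) = 5.563×10^-5 Ω
Section 2: A = π(3.26/2 mm)² = π(1.6300e-03 m)² = 8.347e-06 m²
R₂ = (1.72×10^-8)(8)/(8.347e-06) = 0.01649 Ω
R = R₁ + R₂ = 0.01654 Ω
P = I²R = (16.3)² × 0.01654 = 4.39 W

4.39 W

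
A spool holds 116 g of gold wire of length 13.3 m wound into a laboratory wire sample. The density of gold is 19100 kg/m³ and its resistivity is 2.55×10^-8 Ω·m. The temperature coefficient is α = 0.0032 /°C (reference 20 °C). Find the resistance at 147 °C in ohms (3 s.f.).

1.04 Ω

A = m/(density·L) = 0.116/(19100×13.3) = 4.5664e-07 m²
R = ρL/A = (2.55×10^-8)(13.3)/(4.5664e-07) = 0.7427 Ω
R(147 °C) = 0.7427 × (1 + 0.0032×127) = 1.04 Ω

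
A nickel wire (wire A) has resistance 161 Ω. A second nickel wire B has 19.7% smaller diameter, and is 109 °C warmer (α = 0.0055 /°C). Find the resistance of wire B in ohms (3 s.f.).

399 Ω

R ∝ ρL/d² with ρ ∝ (1+αΔT), so R_B/R_A = (1 − 19.7/100)⁻² × (1 + 0.0055×109)
= 1.551 × 1.599 = 2.481
R_B = 2.481 × 161 = 399 Ω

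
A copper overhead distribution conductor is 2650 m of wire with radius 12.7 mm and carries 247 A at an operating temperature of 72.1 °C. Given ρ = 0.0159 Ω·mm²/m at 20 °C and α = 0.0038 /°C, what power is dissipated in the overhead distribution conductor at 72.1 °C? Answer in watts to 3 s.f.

6080 W

ρ = 0.0159 Ω·mm²/m = 1.59×10^-8 Ω·m
A = πr² = π(1.2700e-02 m)² = 5.067e-04 m²
R₍20₎ = ρL/A = (1.59×10^-8)(2650)/(5.067e-04) = 0.08315 Ω
R₍72.1₎ = R₍20₎(1 + αΔT) = 0.08315 × (1 + 0.0038×52.1) = 0.09962 Ω
P = I²R = (247)² × 0.09962 = 6080 W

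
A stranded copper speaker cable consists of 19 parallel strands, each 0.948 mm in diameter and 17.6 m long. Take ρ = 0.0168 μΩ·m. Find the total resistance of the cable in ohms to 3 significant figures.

ρ = 0.0168 μΩ·m = 1.68×10^-8 Ω·m
A_strand = π(4.7400e-04 m)² = 7.058e-07 m²
R_strand = ρL/A = (1.68×10^-8)(17.6)/(7.058e-07) = 0.4189 Ω
R_total = R_strand/N = 0.4189/19 = 0.0220 Ω

0.0220 Ω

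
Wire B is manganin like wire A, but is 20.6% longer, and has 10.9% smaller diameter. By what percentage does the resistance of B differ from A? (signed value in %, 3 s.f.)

R ∝ L/d², so R_B/R_A = (1 + 20.6/100) × (1 − 10.9/100)⁻²
= 1.206 × 1.26 = 1.519
(R_B − R_A)/R_A = 1.519 − 1 = 51.9%

51.9%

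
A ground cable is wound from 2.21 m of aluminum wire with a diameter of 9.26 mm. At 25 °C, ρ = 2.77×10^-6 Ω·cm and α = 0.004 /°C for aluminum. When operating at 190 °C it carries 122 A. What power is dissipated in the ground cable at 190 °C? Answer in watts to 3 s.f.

22.5 W

ρ = 2.77×10^-6 Ω·cm = 2.77×10^-8 Ω·m
A = π(d/2)² = π(4.6300e-03 m)² = 6.735e-05 m²
R₍25₎ = ρL/A = (2.77×10^-8)(2.21)/(6.735e-05) = 9.090×10^-4 Ω
R₍190₎ = R₍25₎(1 + αΔT) = 9.090×10^-4 × (1 + 0.004×165) = 0.001509 Ω
P = I²R = (122)² × 0.001509 = 22.5 W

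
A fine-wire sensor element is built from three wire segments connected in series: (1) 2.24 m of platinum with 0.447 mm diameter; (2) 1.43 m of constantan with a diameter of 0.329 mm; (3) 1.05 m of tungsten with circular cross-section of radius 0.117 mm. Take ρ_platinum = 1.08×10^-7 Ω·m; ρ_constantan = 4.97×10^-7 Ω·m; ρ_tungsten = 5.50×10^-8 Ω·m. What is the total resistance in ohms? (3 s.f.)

11.2 Ω

Seg 1: A = π(d/2)² = π(2.2350e-04 m)² = 1.569e-07 m²
R_1 = (1.08×10^-7)(2.24)/(1.569e-07) = 1.542 Ω
Seg 2: A = π(d/2)² = π(1.6450e-04 m)² = 8.501e-08 m²
R_2 = (4.97×10^-7)(1.43)/(8.501e-08) = 8.36 Ω
Seg 3: A = πr² = π(1.1700e-04 m)² = 4.301e-08 m²
R_3 = (5.50×10^-8)(1.05)/(4.301e-08) = 1.343 Ω
R_total = R_1 + R_2 + R_3 = 11.2 Ω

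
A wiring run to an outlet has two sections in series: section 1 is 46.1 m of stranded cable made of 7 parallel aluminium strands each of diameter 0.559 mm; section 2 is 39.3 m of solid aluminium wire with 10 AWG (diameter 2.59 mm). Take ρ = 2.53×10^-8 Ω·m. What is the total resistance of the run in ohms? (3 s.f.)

Section 1: A_strand = π(2.7950e-04)² = 2.454e-07 m²; R₁ = ρL/(N·A_s) = (2.53×10^-8)(46.1)/(7×2.454e-07) = 0.6789 Ω
Section 2: A = π(2.59/2 mm)² = π(1.2950e-03 m)² = 5.269e-06 m²
R₂ = (2.53×10^-8)(39.3)/(5.269e-06) = 0.1887 Ω
R = R₁ + R₂ = 0.868 Ω

0.868 Ω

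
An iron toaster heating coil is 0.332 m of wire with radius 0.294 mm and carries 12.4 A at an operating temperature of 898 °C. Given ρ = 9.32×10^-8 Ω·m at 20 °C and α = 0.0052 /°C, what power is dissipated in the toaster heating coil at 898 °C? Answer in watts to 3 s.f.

A = πr² = π(2.9400e-04 m)² = 2.715e-07 m²
R₍20₎ = ρL/A = (9.32×10^-8)(0.332)/(2.715e-07) = 0.1139 Ω
R₍898₎ = R₍20₎(1 + αΔT) = 0.1139 × (1 + 0.0052×878) = 0.6342 Ω
P = I²R = (12.4)² × 0.6342 = 97.5 W

97.5 W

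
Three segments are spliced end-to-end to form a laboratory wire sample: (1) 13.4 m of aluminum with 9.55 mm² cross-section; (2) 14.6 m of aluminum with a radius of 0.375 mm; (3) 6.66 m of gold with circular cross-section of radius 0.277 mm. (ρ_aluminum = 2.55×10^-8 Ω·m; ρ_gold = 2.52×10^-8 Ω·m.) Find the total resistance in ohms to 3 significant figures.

Seg 1: A = 9.55 mm² = 9.550e-06 m²
R_1 = (2.55×10^-8)(13.4)/(9.550e-06) = 0.03578 Ω
Seg 2: A = πr² = π(3.7500e-04 m)² = 4.418e-07 m²
R_2 = (2.55×10^-8)(14.6)/(4.418e-07) = 0.8427 Ω
Seg 3: A = πr² = π(2.7700e-04 m)² = 2.411e-07 m²
R_3 = (2.52×10^-8)(6.66)/(2.411e-07) = 0.6963 Ω
R_total = R_1 + R_2 + R_3 = 1.57 Ω

1.57 Ω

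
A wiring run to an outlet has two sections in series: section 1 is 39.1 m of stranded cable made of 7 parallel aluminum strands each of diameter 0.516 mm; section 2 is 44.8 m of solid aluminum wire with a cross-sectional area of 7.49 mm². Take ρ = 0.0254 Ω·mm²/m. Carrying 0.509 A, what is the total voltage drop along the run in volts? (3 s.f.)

0.423 V

ρ = 0.0254 Ω·mm²/m = 2.54×10^-8 Ω·m
Section 1: A_strand = π(2.5800e-04)² = 2.091e-07 m²; R₁ = ρL/(N·A_s) = (2.54×10^-8)(39.1)/(7×2.091e-07) = 0.6785 Ω
Section 2: A = 7.49 mm² = 7.490e-06 m²
R₂ = (2.54×10^-8)(44.8)/(7.490e-06) = 0.1519 Ω
R = R₁ + R₂ = 0.8304 Ω
V = IR = 0.509 × 0.8304 = 0.423 V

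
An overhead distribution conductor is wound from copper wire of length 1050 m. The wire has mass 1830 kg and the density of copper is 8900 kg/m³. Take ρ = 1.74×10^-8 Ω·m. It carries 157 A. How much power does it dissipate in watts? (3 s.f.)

A = m/(density·L) = 1830/(8900×1050) = 1.9583e-04 m²
R = ρL/A = (1.74×10^-8)(1050)/(1.9583e-04) = 0.0933 Ω
P = I²R = (157)² × 0.0933 = 2300 W

2300 W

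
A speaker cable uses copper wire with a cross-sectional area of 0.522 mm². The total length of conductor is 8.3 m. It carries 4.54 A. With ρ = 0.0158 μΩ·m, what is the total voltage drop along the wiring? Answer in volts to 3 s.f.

1.14 V

ρ = 0.0158 μΩ·m = 1.58×10^-8 Ω·m
A = 0.522 mm² = 5.220e-07 m²
R = ρL/A = (1.58×10^-8)(8.3)/(5.220e-07) = 0.2512 Ω
V = IR = 4.54 × 0.2512 = 1.14 V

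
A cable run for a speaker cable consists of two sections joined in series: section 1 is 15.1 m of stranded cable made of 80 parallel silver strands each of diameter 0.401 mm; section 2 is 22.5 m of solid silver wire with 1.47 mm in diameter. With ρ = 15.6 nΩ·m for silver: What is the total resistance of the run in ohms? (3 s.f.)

ρ = 15.6 nΩ·m = 1.56×10^-8 Ω·m
Section 1: A_strand = π(2.0050e-04)² = 1.263e-07 m²; R₁ = ρL/(N·A_s) = (1.56×10^-8)(15.1)/(80×1.263e-07) = 0.02331 Ω
Section 2: A = π(d/2)² = π(7.3500e-04 m)² = 1.697e-06 m²
R₂ = (1.56×10^-8)(22.5)/(1.697e-06) = 0.2068 Ω
R = R₁ + R₂ = 0.230 Ω

0.230 Ω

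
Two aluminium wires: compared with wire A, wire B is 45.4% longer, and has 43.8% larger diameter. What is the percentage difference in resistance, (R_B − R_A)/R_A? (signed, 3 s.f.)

R ∝ L/d², so R_B/R_A = (1 + 45.4/100) × (1 + 43.8/100)⁻²
= 1.454 × 0.4836 = 0.7032
(R_B − R_A)/R_A = 0.7032 − 1 = -29.7%

-29.7%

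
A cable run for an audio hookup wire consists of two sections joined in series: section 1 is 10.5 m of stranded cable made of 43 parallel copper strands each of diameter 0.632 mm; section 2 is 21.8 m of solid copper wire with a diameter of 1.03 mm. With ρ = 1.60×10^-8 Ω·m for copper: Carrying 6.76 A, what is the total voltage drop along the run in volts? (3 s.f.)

2.91 V

Section 1: A_strand = π(3.1600e-04)² = 3.137e-07 m²; R₁ = ρL/(N·A_s) = (1.60×10^-8)(10.5)/(43×3.137e-07) = 0.01245 Ω
Section 2: A = π(d/2)² = π(5.1500e-04 m)² = 8.332e-07 m²
R₂ = (1.60×10^-8)(21.8)/(8.332e-07) = 0.4186 Ω
R = R₁ + R₂ = 0.4311 Ω
V = IR = 6.76 × 0.4311 = 2.91 V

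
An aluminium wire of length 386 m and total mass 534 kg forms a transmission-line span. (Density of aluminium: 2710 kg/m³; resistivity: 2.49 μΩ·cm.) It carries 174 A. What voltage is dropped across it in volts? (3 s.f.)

3.28 V

ρ = 2.49 μΩ·cm = 2.49×10^-8 Ω·m
A = m/(density·L) = 534/(2710×386) = 5.1049e-04 m²
R = ρL/A = (2.49×10^-8)(386)/(5.1049e-04) = 0.01883 Ω
V = IR = 174 × 0.01883 = 3.28 V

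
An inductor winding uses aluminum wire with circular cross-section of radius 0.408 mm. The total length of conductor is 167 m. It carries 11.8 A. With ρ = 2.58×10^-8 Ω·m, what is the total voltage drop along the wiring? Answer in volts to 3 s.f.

97.2 V

A = πr² = π(4.0800e-04 m)² = 5.230e-07 m²
R = ρL/A = (2.58×10^-8)(167)/(5.230e-07) = 8.239 Ω
V = IR = 11.8 × 8.239 = 97.2 V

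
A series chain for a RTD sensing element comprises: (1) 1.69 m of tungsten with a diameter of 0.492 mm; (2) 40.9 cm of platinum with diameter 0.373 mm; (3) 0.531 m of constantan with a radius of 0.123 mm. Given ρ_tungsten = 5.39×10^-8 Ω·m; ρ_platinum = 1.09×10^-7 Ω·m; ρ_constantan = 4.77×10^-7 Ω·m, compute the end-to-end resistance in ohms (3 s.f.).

6.22 Ω

Seg 1: A = π(d/2)² = π(2.4600e-04 m)² = 1.901e-07 m²
R_1 = (5.39×10^-8)(1.69)/(1.901e-07) = 0.4791 Ω
Seg 2: A = π(d/2)² = π(1.8650e-04 m)² = 1.093e-07 m²
R_2 = (1.09×10^-7)(0.409)/(1.093e-07) = 0.408 Ω
Seg 3: A = πr² = π(1.2300e-04 m)² = 4.753e-08 m²
R_3 = (4.77×10^-7)(0.531)/(4.753e-08) = 5.329 Ω
R_total = R_1 + R_2 + R_3 = 6.22 Ω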